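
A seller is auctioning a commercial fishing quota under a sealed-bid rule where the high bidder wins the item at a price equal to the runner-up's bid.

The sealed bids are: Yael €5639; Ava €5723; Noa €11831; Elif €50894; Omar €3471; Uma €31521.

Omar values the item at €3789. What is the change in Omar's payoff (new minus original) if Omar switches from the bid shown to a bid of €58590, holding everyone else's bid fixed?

−€47105

The highest bid among the other bidders is €50894; Omar's bid doesn't change that.
Original bid €3471: Omar is not highest (top rival bid is €50894); payoff €0.
Alternative bid €58590: Omar is highest, pays the top rival bid €50894; payoff €3789 − €50894 = −€47105.
Change in payoff = −€47105 − (€0) = −€47105.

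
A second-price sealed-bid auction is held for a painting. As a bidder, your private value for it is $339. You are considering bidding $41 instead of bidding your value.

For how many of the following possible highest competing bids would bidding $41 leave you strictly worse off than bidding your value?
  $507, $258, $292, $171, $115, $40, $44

The deviation hurts exactly when the highest competing bid lies strictly between $41 and $339 — underbidding then forfeits a profitable win.
$507: above both → same outcome either way.
$258: inside the interval → strictly worse (loss $81).
$292: inside the interval → strictly worse (loss $47).
$171: inside the interval → strictly worse (loss $168).
$115: inside the interval → strictly worse (loss $224).
$40: below both → same outcome either way.
$44: inside the interval → strictly worse (loss $295).
Count: 5.

5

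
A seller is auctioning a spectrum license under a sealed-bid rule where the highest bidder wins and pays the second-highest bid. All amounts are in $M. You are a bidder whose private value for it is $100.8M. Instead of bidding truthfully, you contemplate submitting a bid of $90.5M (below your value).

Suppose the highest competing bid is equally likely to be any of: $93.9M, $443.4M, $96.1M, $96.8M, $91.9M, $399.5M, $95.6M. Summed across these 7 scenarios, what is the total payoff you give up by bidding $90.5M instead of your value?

$29.7M

The deviation costs you only when the competing bid falls strictly between $90.5M and $100.8M; elsewhere both bids give the same outcome.
$93.9M: truthful payoff $6.9M, deviation payoff $0M → loss $6.9M.
$443.4M: outcomes coincide → loss $0M.
$96.1M: truthful payoff $4.7M, deviation payoff $0M → loss $4.7M.
$96.8M: truthful payoff $4M, deviation payoff $0M → loss $4M.
$91.9M: truthful payoff $8.9M, deviation payoff $0M → loss $8.9M.
$399.5M: outcomes coincide → loss $0M.
$95.6M: truthful payoff $5.2M, deviation payoff $0M → loss $5.2M.
Total loss = $6.9M + $4.7M + $4M + $8.9M + $5.2M = $29.7M.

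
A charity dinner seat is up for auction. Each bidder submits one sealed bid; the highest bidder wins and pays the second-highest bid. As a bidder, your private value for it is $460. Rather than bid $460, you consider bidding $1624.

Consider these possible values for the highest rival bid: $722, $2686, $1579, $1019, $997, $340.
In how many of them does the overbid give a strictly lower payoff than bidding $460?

The deviation hurts exactly when the highest competing bid lies strictly between $460 and $1624 — overbidding then wins at a price above your value.
$722: inside the interval → strictly worse (loss $262).
$2686: above both → same outcome either way.
$1579: inside the interval → strictly worse (loss $1119).
$1019: inside the interval → strictly worse (loss $559).
$997: inside the interval → strictly worse (loss $537).
$340: below both → same outcome either way.
Count: 4.

4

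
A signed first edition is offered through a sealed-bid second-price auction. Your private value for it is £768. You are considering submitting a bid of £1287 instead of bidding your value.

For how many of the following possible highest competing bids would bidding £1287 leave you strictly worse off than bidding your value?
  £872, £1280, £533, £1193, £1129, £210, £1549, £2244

4

The deviation hurts exactly when the highest competing bid lies strictly between £768 and £1287 — overbidding then wins at a price above your value.
£872: inside the interval → strictly worse (loss £104).
£1280: inside the interval → strictly worse (loss £512).
£533: below both → same outcome either way.
£1193: inside the interval → strictly worse (loss £425).
£1129: inside the interval → strictly worse (loss £361).
£210: below both → same outcome either way.
£1549: above both → same outcome either way.
£2244: above both → same outcome either way.
Count: 4.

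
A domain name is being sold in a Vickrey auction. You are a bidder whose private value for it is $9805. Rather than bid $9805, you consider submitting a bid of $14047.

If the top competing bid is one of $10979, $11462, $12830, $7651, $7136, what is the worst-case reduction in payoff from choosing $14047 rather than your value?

$3025

$10979: truthful gives $0, deviation gives −$1174 → loss $1174.
$11462: truthful gives $0, deviation gives −$1657 → loss $1657.
$12830: truthful gives $0, deviation gives −$3025 → loss $3025.
$7651: same outcome either way → loss $0.
$7136: same outcome either way → loss $0.
Maximum loss: $3025.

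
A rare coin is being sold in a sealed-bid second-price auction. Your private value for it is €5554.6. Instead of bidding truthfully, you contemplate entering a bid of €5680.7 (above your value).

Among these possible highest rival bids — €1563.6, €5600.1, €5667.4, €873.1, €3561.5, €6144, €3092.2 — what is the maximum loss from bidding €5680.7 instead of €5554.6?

€112.8

€1563.6: same outcome either way → loss €0.
€5600.1: truthful gives €0, deviation gives −€45.5 → loss €45.5.
€5667.4: truthful gives €0, deviation gives −€112.8 → loss €112.8.
€873.1: same outcome either way → loss €0.
€3561.5: same outcome either way → loss €0.
€6144: same outcome either way → loss €0.
€3092.2: same outcome either way → loss €0.
Maximum loss: €112.8.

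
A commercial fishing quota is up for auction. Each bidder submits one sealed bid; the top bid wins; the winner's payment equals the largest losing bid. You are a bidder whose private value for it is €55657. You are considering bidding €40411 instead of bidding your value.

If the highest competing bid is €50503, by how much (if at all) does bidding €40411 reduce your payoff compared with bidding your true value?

Bidding your value €55657: you win (since €55657 > €50503) and pay €50503. Payoff €5154.
Bidding €40411: you lose. Payoff €0.
The competing bid €50503 lies between your shaded bid and your value, so underbidding forfeits an item you could have won at a profitable price.
Loss from deviating = €5154 − (€0) = €5154.
Truthful bidding weakly dominates here: raising your bid can only win items priced above your value, and lowering it can only forfeit items priced below.

€5154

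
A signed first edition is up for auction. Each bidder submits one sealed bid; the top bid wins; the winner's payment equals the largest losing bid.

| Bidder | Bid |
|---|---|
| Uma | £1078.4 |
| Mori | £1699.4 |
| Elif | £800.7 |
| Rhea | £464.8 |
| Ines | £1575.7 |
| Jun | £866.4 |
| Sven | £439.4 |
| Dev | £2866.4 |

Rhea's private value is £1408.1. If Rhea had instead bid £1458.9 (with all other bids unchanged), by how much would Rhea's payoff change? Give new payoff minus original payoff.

£0

The highest bid among the other bidders is £2866.4; Rhea's bid doesn't change that.
Original bid £464.8: Rhea is not highest (top rival bid is £2866.4); payoff £0.
Alternative bid £1458.9: Rhea is not highest (top rival bid is £2866.4); payoff £0.
Change in payoff = £0 − (£0) = £0.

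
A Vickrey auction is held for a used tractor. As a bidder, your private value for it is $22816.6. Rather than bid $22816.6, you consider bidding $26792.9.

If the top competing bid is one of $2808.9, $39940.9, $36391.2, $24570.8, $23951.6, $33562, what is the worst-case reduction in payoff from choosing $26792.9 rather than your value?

$1754.2

$2808.9: same outcome either way → loss $0.
$39940.9: same outcome either way → loss $0.
$36391.2: same outcome either way → loss $0.
$24570.8: truthful gives $0, deviation gives −$1754.2 → loss $1754.2.
$23951.6: truthful gives $0, deviation gives −$1135 → loss $1135.
$33562: same outcome either way → loss $0.
Maximum loss: $1754.2.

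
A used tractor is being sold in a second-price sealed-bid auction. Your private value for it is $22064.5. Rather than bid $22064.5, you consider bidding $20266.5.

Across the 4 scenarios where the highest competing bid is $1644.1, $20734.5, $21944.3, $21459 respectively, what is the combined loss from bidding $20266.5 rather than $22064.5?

The deviation costs you only when the competing bid falls strictly between $20266.5 and $22064.5; elsewhere both bids give the same outcome.
$1644.1: outcomes coincide → loss $0.
$20734.5: truthful payoff $1330, deviation payoff $0 → loss $1330.
$21944.3: truthful payoff $120.2, deviation payoff $0 → loss $120.2.
$21459: truthful payoff $605.5, deviation payoff $0 → loss $605.5.
Total loss = $1330 + $120.2 + $605.5 = $2055.7.

$2055.7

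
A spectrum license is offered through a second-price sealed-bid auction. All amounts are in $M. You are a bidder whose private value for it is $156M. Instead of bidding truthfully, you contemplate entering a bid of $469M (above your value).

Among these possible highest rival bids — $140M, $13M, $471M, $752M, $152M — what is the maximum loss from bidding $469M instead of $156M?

$140M: same outcome either way → loss $0M.
$13M: same outcome either way → loss $0M.
$471M: same outcome either way → loss $0M.
$752M: same outcome either way → loss $0M.
$152M: same outcome either way → loss $0M.
Maximum loss: $0M.

$0M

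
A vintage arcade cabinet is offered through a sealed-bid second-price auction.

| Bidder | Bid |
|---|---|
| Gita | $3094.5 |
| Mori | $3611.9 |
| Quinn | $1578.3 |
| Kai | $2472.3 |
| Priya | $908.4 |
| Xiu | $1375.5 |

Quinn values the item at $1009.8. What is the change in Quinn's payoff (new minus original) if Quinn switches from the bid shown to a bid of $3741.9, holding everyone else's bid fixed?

The highest bid among the other bidders is $3611.9; Quinn's bid doesn't change that.
Original bid $1578.3: Quinn is not highest (top rival bid is $3611.9); payoff $0.
Alternative bid $3741.9: Quinn is highest, pays the top rival bid $3611.9; payoff $1009.8 − $3611.9 = −$2602.1.
Change in payoff = −$2602.1 − ($0) = −$2602.1.

−$2602.1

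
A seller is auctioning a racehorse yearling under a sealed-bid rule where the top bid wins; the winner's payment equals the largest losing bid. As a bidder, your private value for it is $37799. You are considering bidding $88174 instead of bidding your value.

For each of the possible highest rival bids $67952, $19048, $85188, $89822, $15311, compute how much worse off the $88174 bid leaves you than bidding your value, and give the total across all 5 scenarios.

$77542

The deviation costs you only when the competing bid falls strictly between $37799 and $88174; elsewhere both bids give the same outcome.
$67952: truthful payoff $0, deviation payoff −$30153 → loss $30153.
$19048: outcomes coincide → loss $0.
$85188: truthful payoff $0, deviation payoff −$47389 → loss $47389.
$89822: outcomes coincide → loss $0.
$15311: outcomes coincide → loss $0.
Total loss = $30153 + $47389 = $77542.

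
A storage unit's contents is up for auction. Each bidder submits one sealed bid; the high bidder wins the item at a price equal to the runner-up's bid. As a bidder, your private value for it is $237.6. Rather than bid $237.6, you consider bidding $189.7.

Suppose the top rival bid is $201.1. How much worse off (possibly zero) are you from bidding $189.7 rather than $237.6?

Bidding your value $237.6: you win (since $237.6 > $201.1) and pay $201.1. Payoff $36.5.
Bidding $189.7: you lose. Payoff $0.
The competing bid $201.1 lies between your shaded bid and your value, so underbidding forfeits an item you could have won at a profitable price.
Loss from deviating = $36.5 − ($0) = $36.5.
Truthful bidding weakly dominates here: raising your bid can only win items priced above your value, and lowering it can only forfeit items priced below.

$36.5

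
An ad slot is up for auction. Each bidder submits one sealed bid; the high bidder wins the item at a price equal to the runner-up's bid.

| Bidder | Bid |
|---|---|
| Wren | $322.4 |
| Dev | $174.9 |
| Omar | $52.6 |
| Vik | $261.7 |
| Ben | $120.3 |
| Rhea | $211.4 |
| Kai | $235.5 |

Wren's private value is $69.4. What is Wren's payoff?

−$192.3

Highest bid: Wren at $322.4, so Wren wins.
Second-highest bid: Vik at $261.7 — that is the price the winner pays.
Wren's payoff = value − price = $69.4 − $261.7 = −$192.3.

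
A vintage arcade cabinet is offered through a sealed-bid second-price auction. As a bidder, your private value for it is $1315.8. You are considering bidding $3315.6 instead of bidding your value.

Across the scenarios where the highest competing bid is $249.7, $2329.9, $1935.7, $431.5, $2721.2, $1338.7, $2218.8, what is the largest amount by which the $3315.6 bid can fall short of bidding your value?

$249.7: same outcome either way → loss $0.
$2329.9: truthful gives $0, deviation gives −$1014.1 → loss $1014.1.
$1935.7: truthful gives $0, deviation gives −$619.9 → loss $619.9.
$431.5: same outcome either way → loss $0.
$2721.2: truthful gives $0, deviation gives −$1405.4 → loss $1405.4.
$1338.7: truthful gives $0, deviation gives −$22.9 → loss $22.9.
$2218.8: truthful gives $0, deviation gives −$903 → loss $903.
Maximum loss: $1405.4.

$1405.4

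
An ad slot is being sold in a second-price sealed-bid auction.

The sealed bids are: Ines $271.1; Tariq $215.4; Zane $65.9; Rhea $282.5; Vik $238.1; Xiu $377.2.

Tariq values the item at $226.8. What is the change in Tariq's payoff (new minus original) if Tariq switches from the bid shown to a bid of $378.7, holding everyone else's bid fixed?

The highest bid among the other bidders is $377.2; Tariq's bid doesn't change that.
Original bid $215.4: Tariq is not highest (top rival bid is $377.2); payoff $0.
Alternative bid $378.7: Tariq is highest, pays the top rival bid $377.2; payoff $226.8 − $377.2 = −$150.4.
Change in payoff = −$150.4 − ($0) = −$150.4.

−$150.4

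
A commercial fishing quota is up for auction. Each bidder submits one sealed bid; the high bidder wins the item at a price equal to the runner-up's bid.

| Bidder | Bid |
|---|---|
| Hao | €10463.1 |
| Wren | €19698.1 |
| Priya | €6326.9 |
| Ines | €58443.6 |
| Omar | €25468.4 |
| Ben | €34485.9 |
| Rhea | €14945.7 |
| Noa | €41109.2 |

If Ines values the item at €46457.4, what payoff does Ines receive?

Highest bid: Ines at €58443.6, so Ines wins.
Second-highest bid: Noa at €41109.2 — that is the price the winner pays.
Ines's payoff = value − price = €46457.4 − €41109.2 = €5348.2.

€5348.2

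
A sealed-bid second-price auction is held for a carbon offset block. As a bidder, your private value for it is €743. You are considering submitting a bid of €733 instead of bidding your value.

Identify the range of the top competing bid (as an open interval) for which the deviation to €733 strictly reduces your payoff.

If the competing bid is below €733, both bids win at the same price — no difference.
If it is above €743, both bids lose — no difference.
If it lies strictly between €733 and €743, bidding your value wins at a price below your value (positive payoff) while bidding €733 loses (payoff 0).
So the deviation strictly hurts on the open interval (€733, €743).

(€733, €743)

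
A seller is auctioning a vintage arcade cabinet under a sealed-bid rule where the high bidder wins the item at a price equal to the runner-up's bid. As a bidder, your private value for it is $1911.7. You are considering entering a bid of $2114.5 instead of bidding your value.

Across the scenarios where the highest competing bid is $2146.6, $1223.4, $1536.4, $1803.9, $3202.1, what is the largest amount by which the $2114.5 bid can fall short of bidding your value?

$2146.6: same outcome either way → loss $0.
$1223.4: same outcome either way → loss $0.
$1536.4: same outcome either way → loss $0.
$1803.9: same outcome either way → loss $0.
$3202.1: same outcome either way → loss $0.
Maximum loss: $0.

$0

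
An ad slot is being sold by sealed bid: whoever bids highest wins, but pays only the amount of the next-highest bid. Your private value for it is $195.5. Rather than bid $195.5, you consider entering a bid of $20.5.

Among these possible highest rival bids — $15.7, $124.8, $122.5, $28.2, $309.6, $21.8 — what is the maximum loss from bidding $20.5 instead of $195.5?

$173.7

$15.7: same outcome either way → loss $0.
$124.8: truthful gives $70.7, deviation gives $0 → loss $70.7.
$122.5: truthful gives $73, deviation gives $0 → loss $73.
$28.2: truthful gives $167.3, deviation gives $0 → loss $167.3.
$309.6: same outcome either way → loss $0.
$21.8: truthful gives $173.7, deviation gives $0 → loss $173.7.
Maximum loss: $173.7.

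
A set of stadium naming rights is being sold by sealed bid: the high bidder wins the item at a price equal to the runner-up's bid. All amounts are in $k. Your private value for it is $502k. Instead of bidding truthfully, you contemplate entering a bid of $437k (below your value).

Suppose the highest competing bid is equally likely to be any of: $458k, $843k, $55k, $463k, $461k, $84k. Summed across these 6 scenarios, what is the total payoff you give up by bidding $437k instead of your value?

$124k

The deviation costs you only when the competing bid falls strictly between $437k and $502k; elsewhere both bids give the same outcome.
$458k: truthful payoff $44k, deviation payoff $0k → loss $44k.
$843k: outcomes coincide → loss $0k.
$55k: outcomes coincide → loss $0k.
$463k: truthful payoff $39k, deviation payoff $0k → loss $39k.
$461k: truthful payoff $41k, deviation payoff $0k → loss $41k.
$84k: outcomes coincide → loss $0k.
Total loss = $44k + $39k + $41k = $124k.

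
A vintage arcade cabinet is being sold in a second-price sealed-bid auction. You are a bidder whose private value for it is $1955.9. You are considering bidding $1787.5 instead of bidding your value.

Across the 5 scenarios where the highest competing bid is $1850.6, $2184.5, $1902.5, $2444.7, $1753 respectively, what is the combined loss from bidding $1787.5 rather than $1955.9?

$158.7

The deviation costs you only when the competing bid falls strictly between $1787.5 and $1955.9; elsewhere both bids give the same outcome.
$1850.6: truthful payoff $105.3, deviation payoff $0 → loss $105.3.
$2184.5: outcomes coincide → loss $0.
$1902.5: truthful payoff $53.4, deviation payoff $0 → loss $53.4.
$2444.7: outcomes coincide → loss $0.
$1753: outcomes coincide → loss $0.
Total loss = $105.3 + $53.4 = $158.7.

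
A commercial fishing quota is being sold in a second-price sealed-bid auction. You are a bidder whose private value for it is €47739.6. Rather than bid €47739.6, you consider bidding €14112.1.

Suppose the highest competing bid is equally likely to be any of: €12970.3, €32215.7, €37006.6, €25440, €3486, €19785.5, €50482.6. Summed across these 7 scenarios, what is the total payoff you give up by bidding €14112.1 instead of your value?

The deviation costs you only when the competing bid falls strictly between €14112.1 and €47739.6; elsewhere both bids give the same outcome.
€12970.3: outcomes coincide → loss €0.
€32215.7: truthful payoff €15523.9, deviation payoff €0 → loss €15523.9.
€37006.6: truthful payoff €10733, deviation payoff €0 → loss €10733.
€25440: truthful payoff €22299.6, deviation payoff €0 → loss €22299.6.
€3486: outcomes coincide → loss €0.
€19785.5: truthful payoff €27954.1, deviation payoff €0 → loss €27954.1.
€50482.6: outcomes coincide → loss €0.
Total loss = €15523.9 + €10733 + €22299.6 + €27954.1 = €76510.6.
Because the price is fixed by the runner-up's bid, deviating from your value can only change a good outcome into a bad one — never the reverse.

€76510.6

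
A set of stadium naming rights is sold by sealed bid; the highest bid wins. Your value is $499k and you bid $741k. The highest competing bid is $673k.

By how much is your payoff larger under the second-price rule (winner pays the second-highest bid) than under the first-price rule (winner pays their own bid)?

$68k

You have the highest bid, so you win under either rule.
Second-price: pay $673k → payoff −$174k.
First-price: pay your own bid $741k → payoff −$242k.
Difference = −$174k − (−$242k) = $68k.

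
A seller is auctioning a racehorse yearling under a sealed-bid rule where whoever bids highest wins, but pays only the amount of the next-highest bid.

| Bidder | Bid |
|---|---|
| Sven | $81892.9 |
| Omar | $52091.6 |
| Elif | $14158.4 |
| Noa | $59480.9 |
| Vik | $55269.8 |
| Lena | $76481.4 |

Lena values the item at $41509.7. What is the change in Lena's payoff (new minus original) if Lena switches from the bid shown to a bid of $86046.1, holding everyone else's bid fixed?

The highest bid among the other bidders is $81892.9; Lena's bid doesn't change that.
Original bid $76481.4: Lena is not highest (top rival bid is $81892.9); payoff $0.
Alternative bid $86046.1: Lena is highest, pays the top rival bid $81892.9; payoff $41509.7 − $81892.9 = −$40383.2.
Change in payoff = −$40383.2 − ($0) = −$40383.2.

−$40383.2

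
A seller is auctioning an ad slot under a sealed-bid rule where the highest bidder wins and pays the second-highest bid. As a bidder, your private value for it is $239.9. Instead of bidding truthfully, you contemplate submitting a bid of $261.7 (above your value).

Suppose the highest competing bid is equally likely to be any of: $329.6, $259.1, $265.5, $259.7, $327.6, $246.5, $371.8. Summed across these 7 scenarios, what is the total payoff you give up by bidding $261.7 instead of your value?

The deviation costs you only when the competing bid falls strictly between $239.9 and $261.7; elsewhere both bids give the same outcome.
$329.6: outcomes coincide → loss $0.
$259.1: truthful payoff $0, deviation payoff −$19.2 → loss $19.2.
$265.5: outcomes coincide → loss $0.
$259.7: truthful payoff $0, deviation payoff −$19.8 → loss $19.8.
$327.6: outcomes coincide → loss $0.
$246.5: truthful payoff $0, deviation payoff −$6.6 → loss $6.6.
$371.8: outcomes coincide → loss $0.
Total loss = $19.2 + $19.8 + $6.6 = $45.6.

$45.6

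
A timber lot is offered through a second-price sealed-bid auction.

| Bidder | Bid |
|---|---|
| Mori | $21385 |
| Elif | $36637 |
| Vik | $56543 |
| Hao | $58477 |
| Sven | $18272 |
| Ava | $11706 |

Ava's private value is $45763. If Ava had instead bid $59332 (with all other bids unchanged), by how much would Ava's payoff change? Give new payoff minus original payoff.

−$12714

The highest bid among the other bidders is $58477; Ava's bid doesn't change that.
Original bid $11706: Ava is not highest (top rival bid is $58477); payoff $0.
Alternative bid $59332: Ava is highest, pays the top rival bid $58477; payoff $45763 − $58477 = −$12714.
Change in payoff = −$12714 − ($0) = −$12714.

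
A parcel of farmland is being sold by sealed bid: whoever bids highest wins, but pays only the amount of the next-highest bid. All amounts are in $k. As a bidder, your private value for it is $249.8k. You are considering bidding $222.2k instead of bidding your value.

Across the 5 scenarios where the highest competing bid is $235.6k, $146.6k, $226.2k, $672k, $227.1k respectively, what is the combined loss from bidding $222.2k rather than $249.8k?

The deviation costs you only when the competing bid falls strictly between $222.2k and $249.8k; elsewhere both bids give the same outcome.
$235.6k: truthful payoff $14.2k, deviation payoff $0k → loss $14.2k.
$146.6k: outcomes coincide → loss $0k.
$226.2k: truthful payoff $23.6k, deviation payoff $0k → loss $23.6k.
$672k: outcomes coincide → loss $0k.
$227.1k: truthful payoff $22.7k, deviation payoff $0k → loss $22.7k.
Total loss = $14.2k + $23.6k + $22.7k = $60.5k.

$60.5k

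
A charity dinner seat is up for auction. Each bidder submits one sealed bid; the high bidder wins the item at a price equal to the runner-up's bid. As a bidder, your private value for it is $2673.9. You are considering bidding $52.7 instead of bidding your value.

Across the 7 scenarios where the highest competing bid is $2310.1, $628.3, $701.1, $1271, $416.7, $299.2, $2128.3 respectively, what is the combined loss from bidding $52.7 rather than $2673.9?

The deviation costs you only when the competing bid falls strictly between $52.7 and $2673.9; elsewhere both bids give the same outcome.
$2310.1: truthful payoff $363.8, deviation payoff $0 → loss $363.8.
$628.3: truthful payoff $2045.6, deviation payoff $0 → loss $2045.6.
$701.1: truthful payoff $1972.8, deviation payoff $0 → loss $1972.8.
$1271: truthful payoff $1402.9, deviation payoff $0 → loss $1402.9.
$416.7: truthful payoff $2257.2, deviation payoff $0 → loss $2257.2.
$299.2: truthful payoff $2374.7, deviation payoff $0 → loss $2374.7.
$2128.3: truthful payoff $545.6, deviation payoff $0 → loss $545.6.
Total loss = $363.8 + $2045.6 + $1972.8 + $1402.9 + $2257.2 + $2374.7 + $545.6 = $10962.6.

$10962.6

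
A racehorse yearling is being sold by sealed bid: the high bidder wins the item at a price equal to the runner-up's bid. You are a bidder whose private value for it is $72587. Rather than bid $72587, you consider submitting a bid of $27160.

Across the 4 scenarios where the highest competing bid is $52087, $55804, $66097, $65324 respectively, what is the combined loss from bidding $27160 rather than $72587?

$51036

The deviation costs you only when the competing bid falls strictly between $27160 and $72587; elsewhere both bids give the same outcome.
$52087: truthful payoff $20500, deviation payoff $0 → loss $20500.
$55804: truthful payoff $16783, deviation payoff $0 → loss $16783.
$66097: truthful payoff $6490, deviation payoff $0 → loss $6490.
$65324: truthful payoff $7263, deviation payoff $0 → loss $7263.
Total loss = $20500 + $16783 + $6490 + $7263 = $51036.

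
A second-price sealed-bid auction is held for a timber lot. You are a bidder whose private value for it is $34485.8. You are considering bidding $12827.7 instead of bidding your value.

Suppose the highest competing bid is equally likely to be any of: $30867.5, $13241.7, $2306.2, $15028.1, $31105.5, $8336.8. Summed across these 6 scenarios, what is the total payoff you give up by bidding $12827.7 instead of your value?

The deviation costs you only when the competing bid falls strictly between $12827.7 and $34485.8; elsewhere both bids give the same outcome.
$30867.5: truthful payoff $3618.3, deviation payoff $0 → loss $3618.3.
$13241.7: truthful payoff $21244.1, deviation payoff $0 → loss $21244.1.
$2306.2: outcomes coincide → loss $0.
$15028.1: truthful payoff $19457.7, deviation payoff $0 → loss $19457.7.
$31105.5: truthful payoff $3380.3, deviation payoff $0 → loss $3380.3.
$8336.8: outcomes coincide → loss $0.
Total loss = $3618.3 + $21244.1 + $19457.7 + $3380.3 = $47700.4.

$47700.4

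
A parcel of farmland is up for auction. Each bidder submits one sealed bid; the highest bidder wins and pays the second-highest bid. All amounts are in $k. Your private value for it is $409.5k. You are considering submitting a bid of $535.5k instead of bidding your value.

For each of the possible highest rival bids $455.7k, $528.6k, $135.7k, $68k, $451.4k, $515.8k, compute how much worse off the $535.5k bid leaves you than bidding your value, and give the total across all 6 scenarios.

The deviation costs you only when the competing bid falls strictly between $409.5k and $535.5k; elsewhere both bids give the same outcome.
$455.7k: truthful payoff $0k, deviation payoff −$46.2k → loss $46.2k.
$528.6k: truthful payoff $0k, deviation payoff −$119.1k → loss $119.1k.
$135.7k: outcomes coincide → loss $0k.
$68k: outcomes coincide → loss $0k.
$451.4k: truthful payoff $0k, deviation payoff −$41.9k → loss $41.9k.
$515.8k: truthful payoff $0k, deviation payoff −$106.3k → loss $106.3k.
Total loss = $46.2k + $119.1k + $41.9k + $106.3k = $313.5k.

$313.5k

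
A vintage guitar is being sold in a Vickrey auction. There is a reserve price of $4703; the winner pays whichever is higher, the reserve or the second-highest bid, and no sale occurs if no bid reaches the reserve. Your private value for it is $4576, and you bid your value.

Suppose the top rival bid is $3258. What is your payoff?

$0

Your bid $4576 is the highest bid but falls below the reserve $4703, so the item goes unsold. Payoff $0.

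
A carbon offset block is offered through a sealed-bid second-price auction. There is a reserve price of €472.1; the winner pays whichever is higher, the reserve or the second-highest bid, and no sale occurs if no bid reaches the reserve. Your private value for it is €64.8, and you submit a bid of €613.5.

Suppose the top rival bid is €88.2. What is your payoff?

Your bid €613.5 is the highest and exceeds the reserve.
Price = max(second-highest bid, reserve) = max(€88.2, €472.1) = €472.1.
Payoff = €64.8 − €472.1 = −€407.3.

−€407.3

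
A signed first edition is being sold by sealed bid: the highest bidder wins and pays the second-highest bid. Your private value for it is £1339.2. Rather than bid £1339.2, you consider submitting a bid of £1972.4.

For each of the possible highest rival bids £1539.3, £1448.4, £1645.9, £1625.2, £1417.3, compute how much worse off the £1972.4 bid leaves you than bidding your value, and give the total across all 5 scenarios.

£980.1

The deviation costs you only when the competing bid falls strictly between £1339.2 and £1972.4; elsewhere both bids give the same outcome.
£1539.3: truthful payoff £0, deviation payoff −£200.1 → loss £200.1.
£1448.4: truthful payoff £0, deviation payoff −£109.2 → loss £109.2.
£1645.9: truthful payoff £0, deviation payoff −£306.7 → loss £306.7.
£1625.2: truthful payoff £0, deviation payoff −£286 → loss £286.
£1417.3: truthful payoff £0, deviation payoff −£78.1 → loss £78.1.
Total loss = £200.1 + £109.2 + £306.7 + £286 + £78.1 = £980.1.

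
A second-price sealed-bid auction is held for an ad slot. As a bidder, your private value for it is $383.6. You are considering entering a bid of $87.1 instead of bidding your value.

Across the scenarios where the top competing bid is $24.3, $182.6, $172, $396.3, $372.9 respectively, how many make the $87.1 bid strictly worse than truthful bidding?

The deviation hurts exactly when the highest competing bid lies strictly between $87.1 and $383.6 — underbidding then forfeits a profitable win.
$24.3: below both → same outcome either way.
$182.6: inside the interval → strictly worse (loss $201).
$172: inside the interval → strictly worse (loss $211.6).
$396.3: above both → same outcome either way.
$372.9: inside the interval → strictly worse (loss $10.7).
Count: 3.

3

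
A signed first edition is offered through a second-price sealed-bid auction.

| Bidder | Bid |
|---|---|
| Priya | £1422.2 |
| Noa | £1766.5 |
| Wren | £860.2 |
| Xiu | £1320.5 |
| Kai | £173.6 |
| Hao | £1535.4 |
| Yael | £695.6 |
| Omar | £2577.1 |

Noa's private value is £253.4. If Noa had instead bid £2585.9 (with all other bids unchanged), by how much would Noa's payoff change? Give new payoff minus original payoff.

−£2323.7

The highest bid among the other bidders is £2577.1; Noa's bid doesn't change that.
Original bid £1766.5: Noa is not highest (top rival bid is £2577.1); payoff £0.
Alternative bid £2585.9: Noa is highest, pays the top rival bid £2577.1; payoff £253.4 − £2577.1 = −£2323.7.
Change in payoff = −£2323.7 − (£0) = −£2323.7.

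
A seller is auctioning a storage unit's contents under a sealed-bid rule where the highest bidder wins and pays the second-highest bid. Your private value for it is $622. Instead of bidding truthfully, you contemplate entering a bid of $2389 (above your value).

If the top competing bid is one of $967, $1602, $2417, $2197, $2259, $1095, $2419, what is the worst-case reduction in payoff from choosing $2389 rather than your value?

$967: truthful gives $0, deviation gives −$345 → loss $345.
$1602: truthful gives $0, deviation gives −$980 → loss $980.
$2417: same outcome either way → loss $0.
$2197: truthful gives $0, deviation gives −$1575 → loss $1575.
$2259: truthful gives $0, deviation gives −$1637 → loss $1637.
$1095: truthful gives $0, deviation gives −$473 → loss $473.
$2419: same outcome either way → loss $0.
Maximum loss: $1637.

$1637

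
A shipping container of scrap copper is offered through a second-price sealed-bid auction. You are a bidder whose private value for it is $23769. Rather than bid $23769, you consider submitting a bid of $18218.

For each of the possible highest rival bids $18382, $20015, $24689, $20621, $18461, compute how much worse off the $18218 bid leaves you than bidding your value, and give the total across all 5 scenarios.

The deviation costs you only when the competing bid falls strictly between $18218 and $23769; elsewhere both bids give the same outcome.
$18382: truthful payoff $5387, deviation payoff $0 → loss $5387.
$20015: truthful payoff $3754, deviation payoff $0 → loss $3754.
$24689: outcomes coincide → loss $0.
$20621: truthful payoff $3148, deviation payoff $0 → loss $3148.
$18461: truthful payoff $5308, deviation payoff $0 → loss $5308.
Total loss = $5387 + $3754 + $3148 + $5308 = $17597.

$17597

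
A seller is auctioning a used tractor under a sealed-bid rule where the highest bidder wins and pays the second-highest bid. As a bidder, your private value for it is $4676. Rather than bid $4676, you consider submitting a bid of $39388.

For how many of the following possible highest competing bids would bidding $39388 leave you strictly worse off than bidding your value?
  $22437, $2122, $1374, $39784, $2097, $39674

1

The deviation hurts exactly when the highest competing bid lies strictly between $4676 and $39388 — overbidding then wins at a price above your value.
$22437: inside the interval → strictly worse (loss $17761).
$2122: below both → same outcome either way.
$1374: below both → same outcome either way.
$39784: above both → same outcome either way.
$2097: below both → same outcome either way.
$39674: above both → same outcome either way.
Count: 1.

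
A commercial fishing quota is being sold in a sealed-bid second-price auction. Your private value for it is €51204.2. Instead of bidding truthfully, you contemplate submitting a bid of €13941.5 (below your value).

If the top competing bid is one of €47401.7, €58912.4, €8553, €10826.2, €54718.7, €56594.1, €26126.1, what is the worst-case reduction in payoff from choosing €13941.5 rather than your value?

€47401.7: truthful gives €3802.5, deviation gives €0 → loss €3802.5.
€58912.4: same outcome either way → loss €0.
€8553: same outcome either way → loss €0.
€10826.2: same outcome either way → loss €0.
€54718.7: same outcome either way → loss €0.
€56594.1: same outcome either way → loss €0.
€26126.1: truthful gives €25078.1, deviation gives €0 → loss €25078.1.
Maximum loss: €25078.1.

€25078.1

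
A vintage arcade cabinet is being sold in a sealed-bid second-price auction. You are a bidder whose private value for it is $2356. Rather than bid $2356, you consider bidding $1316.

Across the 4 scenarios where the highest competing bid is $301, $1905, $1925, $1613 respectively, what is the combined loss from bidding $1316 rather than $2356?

$1625

The deviation costs you only when the competing bid falls strictly between $1316 and $2356; elsewhere both bids give the same outcome.
$301: outcomes coincide → loss $0.
$1905: truthful payoff $451, deviation payoff $0 → loss $451.
$1925: truthful payoff $431, deviation payoff $0 → loss $431.
$1613: truthful payoff $743, deviation payoff $0 → loss $743.
Total loss = $451 + $431 + $743 = $1625.
In a second-price auction your bid sets only whether you win, not what you pay, so bidding your true value is weakly dominant.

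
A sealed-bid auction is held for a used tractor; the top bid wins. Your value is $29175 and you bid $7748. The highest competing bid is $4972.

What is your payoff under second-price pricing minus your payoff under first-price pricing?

$2776

You have the highest bid, so you win under either rule.
Second-price: pay $4972 → payoff $24203.
First-price: pay your own bid $7748 → payoff $21427.
Difference = $24203 − ($21427) = $2776.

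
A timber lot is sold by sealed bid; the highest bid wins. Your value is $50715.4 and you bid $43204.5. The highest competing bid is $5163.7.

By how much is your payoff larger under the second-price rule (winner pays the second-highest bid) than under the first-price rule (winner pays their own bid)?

You have the highest bid, so you win under either rule.
Second-price: pay $5163.7 → payoff $45551.7.
First-price: pay your own bid $43204.5 → payoff $7510.9.
Difference = $45551.7 − ($7510.9) = $38040.8.

$38040.8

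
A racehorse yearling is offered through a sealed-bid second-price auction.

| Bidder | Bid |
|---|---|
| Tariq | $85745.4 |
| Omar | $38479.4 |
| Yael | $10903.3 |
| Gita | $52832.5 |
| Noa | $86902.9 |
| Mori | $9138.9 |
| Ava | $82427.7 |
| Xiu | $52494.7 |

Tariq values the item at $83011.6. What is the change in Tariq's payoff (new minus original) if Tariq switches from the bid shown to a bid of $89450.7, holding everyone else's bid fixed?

−$3891.3

The highest bid among the other bidders is $86902.9; Tariq's bid doesn't change that.
Original bid $85745.4: Tariq is not highest (top rival bid is $86902.9); payoff $0.
Alternative bid $89450.7: Tariq is highest, pays the top rival bid $86902.9; payoff $83011.6 − $86902.9 = −$3891.3.
Change in payoff = −$3891.3 − ($0) = −$3891.3.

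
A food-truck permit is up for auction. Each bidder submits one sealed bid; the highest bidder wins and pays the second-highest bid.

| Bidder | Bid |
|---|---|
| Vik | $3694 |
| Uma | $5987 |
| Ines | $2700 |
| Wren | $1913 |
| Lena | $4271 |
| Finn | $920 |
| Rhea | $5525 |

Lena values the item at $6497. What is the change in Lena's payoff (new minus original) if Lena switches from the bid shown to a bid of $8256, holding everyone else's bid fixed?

$510

The highest bid among the other bidders is $5987; Lena's bid doesn't change that.
Original bid $4271: Lena is not highest (top rival bid is $5987); payoff $0.
Alternative bid $8256: Lena is highest, pays the top rival bid $5987; payoff $6497 − $5987 = $510.
Change in payoff = $510 − ($0) = $510.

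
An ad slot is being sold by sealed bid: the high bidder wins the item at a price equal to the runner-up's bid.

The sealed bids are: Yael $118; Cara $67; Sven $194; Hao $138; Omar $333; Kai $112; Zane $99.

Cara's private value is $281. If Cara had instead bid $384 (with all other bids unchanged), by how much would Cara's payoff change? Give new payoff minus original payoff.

−$52

The highest bid among the other bidders is $333; Cara's bid doesn't change that.
Original bid $67: Cara is not highest (top rival bid is $333); payoff $0.
Alternative bid $384: Cara is highest, pays the top rival bid $333; payoff $281 − $333 = −$52.
Change in payoff = −$52 − ($0) = −$52.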